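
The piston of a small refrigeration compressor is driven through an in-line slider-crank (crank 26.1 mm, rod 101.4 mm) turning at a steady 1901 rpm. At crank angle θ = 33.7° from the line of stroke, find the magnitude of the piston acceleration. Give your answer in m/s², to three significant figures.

968

ω = 2π·1901/60 = 199.1 rad/s
x(θ) = r cosθ + √(L² − r² sin²θ); with ω constant, a = ω²·d²x/dθ².
d²x/dθ² = −r cosθ − r²(cos2θ)/√u − r⁴ sin²2θ/(4u^{3/2}),  u = L² − r² sin²θ = 0.0100722 m².
Substituting r = 0.0261 m, L = 0.1014 m, θ = 33.7°: d²x/dθ² = -0.02442 m.
a = ω²·d²x/dθ² = (199.1)²·(-0.02442) = -967.77 m/s²;  |a| = 967.77 m/s².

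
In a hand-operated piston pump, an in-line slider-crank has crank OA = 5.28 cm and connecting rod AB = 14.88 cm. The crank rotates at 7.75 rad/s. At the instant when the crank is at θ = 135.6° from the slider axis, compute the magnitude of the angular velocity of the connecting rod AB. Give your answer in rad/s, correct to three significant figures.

2.03

ω = 7.75 rad/s
The rod makes angle φ with the slider axis where L sinφ = r sinθ; differentiating, L cosφ·φ̇ = r ω cosθ.
L cosφ = √(L² − r² sin²θ) = 0.14414 m.
|ω_rod| = r ω |cosθ| / √(L² − r² sin²θ) = 0.0528·7.75·0.71447/0.14414 = 2.0283 rad/s.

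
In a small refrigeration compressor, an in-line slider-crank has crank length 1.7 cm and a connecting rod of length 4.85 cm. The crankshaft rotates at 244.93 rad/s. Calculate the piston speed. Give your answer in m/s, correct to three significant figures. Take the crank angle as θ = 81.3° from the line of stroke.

4.35

ω = 244.9 rad/s
For an in-line slider-crank, x = r cosθ + √(L² − r² sin²θ), so v = −rω sinθ·[1 + r cosθ/√(L² − r² sin²θ)].
With r = 0.017 m, L = 0.0485 m, θ = 81.3°: √(L² − r² sin²θ) = 0.045496 m.
v = −0.017·244.9·0.98849·[1 + 0.017·0.15126/0.045496] = -4.3485 m/s.
|v| = 4.3485 m/s.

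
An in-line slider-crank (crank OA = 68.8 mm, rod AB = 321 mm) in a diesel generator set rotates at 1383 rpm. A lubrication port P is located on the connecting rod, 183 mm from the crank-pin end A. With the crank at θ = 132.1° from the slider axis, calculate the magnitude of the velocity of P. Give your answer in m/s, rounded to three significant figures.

7.36

ω = 144.8 rad/s.  Crank-pin speed |V_A| = rω = 9.9641 m/s, perpendicular to OA.
Rod angle: sinφ = −(r/L) sinθ ⇒ φ = -9.150°; ω_rod = −rω cosθ/√(L²−r²sin²θ) = +21.079 rad/s.
V_P = V_A + ω_rod × AP, with AP = 0.183 m along the rod.
Components: V_Px = −rω sinθ − a·ω_rod·sinφ = -6.7797 m/s;  V_Py = rω cosθ + a·ω_rod·cosφ = -2.8719 m/s.
|V_P| = √(V_Px² + V_Py²) = 7.3629 m/s.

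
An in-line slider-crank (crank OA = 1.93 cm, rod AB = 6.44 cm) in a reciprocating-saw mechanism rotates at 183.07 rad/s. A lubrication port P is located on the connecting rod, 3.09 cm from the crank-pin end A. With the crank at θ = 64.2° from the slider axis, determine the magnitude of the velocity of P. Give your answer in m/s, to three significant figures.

3.48

ω = 183.1 rad/s.  Crank-pin speed |V_A| = rω = 3.5333 m/s, perpendicular to OA.
Rod angle: sinφ = −(r/L) sinθ ⇒ φ = -15.653°; ω_rod = −rω cosθ/√(L²−r²sin²θ) = -24.798 rad/s.
V_P = V_A + ω_rod × AP, with AP = 0.0309 m along the rod.
Components: V_Px = −rω sinθ − a·ω_rod·sinφ = -3.3878 m/s;  V_Py = rω cosθ + a·ω_rod·cosφ = +0.79993 m/s.
|V_P| = √(V_Px² + V_Py²) = 3.481 m/s.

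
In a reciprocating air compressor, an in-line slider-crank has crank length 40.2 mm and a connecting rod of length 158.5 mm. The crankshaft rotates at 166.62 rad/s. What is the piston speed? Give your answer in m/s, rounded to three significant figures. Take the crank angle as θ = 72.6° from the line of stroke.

ω = 166.6 rad/s
For an in-line slider-crank, x = r cosθ + √(L² − r² sin²θ), so v = −rω sinθ·[1 + r cosθ/√(L² − r² sin²θ)].
With r = 0.0402 m, L = 0.1585 m, θ = 72.6°: √(L² − r² sin²θ) = 0.15379 m.
v = −0.0402·166.6·0.95424·[1 + 0.0402·0.29904/0.15379] = -6.8912 m/s.
|v| = 6.8912 m/s.

6.89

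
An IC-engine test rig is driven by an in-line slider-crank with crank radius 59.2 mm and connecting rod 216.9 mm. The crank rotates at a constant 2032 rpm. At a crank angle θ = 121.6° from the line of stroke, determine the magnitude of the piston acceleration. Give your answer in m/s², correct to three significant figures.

ω = 2π·2032/60 = 212.8 rad/s
x(θ) = r cosθ + √(L² − r² sin²θ); with ω constant, a = ω²·d²x/dθ².
d²x/dθ² = −r cosθ − r²(cos2θ)/√u − r⁴ sin²2θ/(4u^{3/2}),  u = L² − r² sin²θ = 0.0445032 m².
Substituting r = 0.0592 m, L = 0.2169 m, θ = 121.6°: d²x/dθ² = +0.03825 m.
a = ω²·d²x/dθ² = (212.8)²·(+0.03825) = +1731.9 m/s²;  |a| = 1731.9 m/s².

1730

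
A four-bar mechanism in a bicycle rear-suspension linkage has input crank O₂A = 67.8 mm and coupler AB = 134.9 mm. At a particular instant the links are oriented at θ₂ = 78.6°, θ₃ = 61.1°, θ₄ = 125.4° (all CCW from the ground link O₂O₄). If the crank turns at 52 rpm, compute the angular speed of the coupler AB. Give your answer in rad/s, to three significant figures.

2.21

ω₂ = 5.445 rad/s (from 52 rpm).
Differentiating the loop-closure r₂e^{iθ₂}+r₃e^{iθ₃}=r₁+r₄e^{iθ₄} gives r₂ω₂e^{iθ₂}+r₃ω₃e^{iθ₃}=r₄ω₄e^{iθ₄}.
Eliminating the other unknown: ω₃ = r₂ω₂ sin(θ₄−θ₂) / [r₃ sin(θ₃−θ₄)].
Numerator sine = +0.72897; denominator sine = -0.90108.
Result = 0.0678·5.445·(+0.72897) / (0.1349·(-0.90108)) = -2.2141 rad/s; magnitude 2.2141 rad/s.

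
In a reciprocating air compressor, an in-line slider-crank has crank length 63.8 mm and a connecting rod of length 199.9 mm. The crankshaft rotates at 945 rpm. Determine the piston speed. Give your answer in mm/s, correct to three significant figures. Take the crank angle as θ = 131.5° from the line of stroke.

3700

ω = 2π·945/60 = 98.96 rad/s
For an in-line slider-crank, x = r cosθ + √(L² − r² sin²θ), so v = −rω sinθ·[1 + r cosθ/√(L² − r² sin²θ)].
With r = 0.0638 m, L = 0.1999 m, θ = 131.5°: √(L² − r² sin²θ) = 0.19411 m.
v = −0.0638·98.96·0.74896·[1 + 0.0638·-0.66262/0.19411] = -3.6988 m/s.
|v| = 3.6988 m/s = 3698.8 mm/s.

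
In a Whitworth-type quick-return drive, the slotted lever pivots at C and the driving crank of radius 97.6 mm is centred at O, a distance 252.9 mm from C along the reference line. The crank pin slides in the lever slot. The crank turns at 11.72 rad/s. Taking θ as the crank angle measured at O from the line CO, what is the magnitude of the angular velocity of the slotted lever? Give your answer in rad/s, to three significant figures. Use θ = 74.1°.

2.19

ω = 11.72 rad/s
Crank pin A relative to C: A = (d + r cosθ, r sinθ); lever angle φ = atan2(r sinθ, d + r cosθ).
Differentiating tanφ: φ̇ = rω(d cosθ + r)/(d² + r² + 2dr cosθ).
d² + r² + 2dr cosθ = |CA|² = 0.0870085 m²;  d cosθ + r = +0.16688 m.
|ω_lever| = |0.0976·11.72·+0.16688| / 0.0870085 = 2.194 rad/s.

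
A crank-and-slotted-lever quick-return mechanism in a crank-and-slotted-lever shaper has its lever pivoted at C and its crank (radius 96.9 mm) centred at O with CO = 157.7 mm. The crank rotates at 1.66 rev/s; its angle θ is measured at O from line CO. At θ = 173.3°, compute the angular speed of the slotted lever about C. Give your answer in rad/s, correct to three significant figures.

15.5

ω = 10.43 rad/s (from 1.66 rev/s).
Crank pin A relative to C: A = (d + r cosθ, r sinθ); lever angle φ = atan2(r sinθ, d + r cosθ).
Differentiating tanφ: φ̇ = rω(d cosθ + r)/(d² + r² + 2dr cosθ).
d² + r² + 2dr cosθ = |CA|² = 0.00390536 m²;  d cosθ + r = -0.059723 m.
|ω_lever| = |0.0969·10.43·-0.059723| / 0.00390536 = 15.456 rad/s.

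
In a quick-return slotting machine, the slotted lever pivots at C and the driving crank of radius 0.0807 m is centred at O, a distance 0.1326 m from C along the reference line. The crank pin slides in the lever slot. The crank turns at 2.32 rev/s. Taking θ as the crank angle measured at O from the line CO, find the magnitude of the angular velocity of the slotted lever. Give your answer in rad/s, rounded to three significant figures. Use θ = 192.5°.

17.9

ω = 14.58 rad/s (from 2.32 rev/s).
Crank pin A relative to C: A = (d + r cosθ, r sinθ); lever angle φ = atan2(r sinθ, d + r cosθ).
Differentiating tanφ: φ̇ = rω(d cosθ + r)/(d² + r² + 2dr cosθ).
d² + r² + 2dr cosθ = |CA|² = 0.00320091 m²;  d cosθ + r = -0.048757 m.
|ω_lever| = |0.0807·14.58·-0.048757| / 0.00320091 = 17.919 rad/s.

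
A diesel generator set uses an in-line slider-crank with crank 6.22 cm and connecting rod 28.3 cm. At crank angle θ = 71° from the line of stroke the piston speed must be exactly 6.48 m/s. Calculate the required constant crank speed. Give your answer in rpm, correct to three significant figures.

980

For an in-line slider-crank, |v_piston| = rω|sinθ|·[1 + r cosθ/√(L² − r² sin²θ)].
With r = 0.0622 m, L = 0.283 m, θ = 71°: the bracketed kinematic factor |dx/dθ| = 0.063113 m.
ω = v/|dx/dθ| = 6.48/0.063113 = 102.67 rad/s.
N = 60ω/(2π) = 980.45 rpm.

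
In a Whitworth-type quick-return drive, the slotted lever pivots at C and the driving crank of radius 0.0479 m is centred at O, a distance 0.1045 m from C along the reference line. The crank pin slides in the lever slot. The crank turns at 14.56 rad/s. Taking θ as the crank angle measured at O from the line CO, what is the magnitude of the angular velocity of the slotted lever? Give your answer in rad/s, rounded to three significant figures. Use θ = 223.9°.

3.18

ω = 14.56 rad/s
Crank pin A relative to C: A = (d + r cosθ, r sinθ); lever angle φ = atan2(r sinθ, d + r cosθ).
Differentiating tanφ: φ̇ = rω(d cosθ + r)/(d² + r² + 2dr cosθ).
d² + r² + 2dr cosθ = |CA|² = 0.00600115 m²;  d cosθ + r = -0.027398 m.
|ω_lever| = |0.0479·14.56·-0.027398| / 0.00600115 = 3.184 rad/s.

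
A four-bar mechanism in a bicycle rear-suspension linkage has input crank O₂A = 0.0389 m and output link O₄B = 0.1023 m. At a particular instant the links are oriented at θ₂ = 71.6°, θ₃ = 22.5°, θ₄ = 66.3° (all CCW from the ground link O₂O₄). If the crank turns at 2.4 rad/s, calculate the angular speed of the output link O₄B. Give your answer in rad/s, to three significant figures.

0.997

ω₂ = 2.4 rad/s
Differentiating the loop-closure r₂e^{iθ₂}+r₃e^{iθ₃}=r₁+r₄e^{iθ₄} gives r₂ω₂e^{iθ₂}+r₃ω₃e^{iθ₃}=r₄ω₄e^{iθ₄}.
Eliminating the other unknown: ω₄ = r₂ω₂ sin(θ₂−θ₃) / [r₄ sin(θ₄−θ₃)].
Numerator sine = +0.75585; denominator sine = +0.69214.
Result = 0.0389·2.4·(+0.75585) / (0.1023·(+0.69214)) = +0.99661 rad/s; magnitude 0.99661 rad/s.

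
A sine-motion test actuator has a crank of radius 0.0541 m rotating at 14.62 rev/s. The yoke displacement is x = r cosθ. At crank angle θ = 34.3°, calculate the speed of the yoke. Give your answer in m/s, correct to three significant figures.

ω = 91.86 rad/s (from 14.62 rev/s).
x = r cosθ ⇒ ẋ = −rω sinθ.
|v| = rω|sinθ| = 0.0541·91.86·|sin 34.3°| = 2.8005 m/s.

2.80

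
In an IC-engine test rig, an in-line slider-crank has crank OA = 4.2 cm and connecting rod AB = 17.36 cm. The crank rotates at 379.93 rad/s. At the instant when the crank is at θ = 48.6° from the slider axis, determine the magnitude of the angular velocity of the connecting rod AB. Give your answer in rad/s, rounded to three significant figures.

ω = 379.9 rad/s
The rod makes angle φ with the slider axis where L sinφ = r sinθ; differentiating, L cosφ·φ̇ = r ω cosθ.
L cosφ = √(L² − r² sin²θ) = 0.17072 m.
|ω_rod| = r ω |cosθ| / √(L² − r² sin²θ) = 0.042·379.9·0.66131/0.17072 = 61.813 rad/s.

61.8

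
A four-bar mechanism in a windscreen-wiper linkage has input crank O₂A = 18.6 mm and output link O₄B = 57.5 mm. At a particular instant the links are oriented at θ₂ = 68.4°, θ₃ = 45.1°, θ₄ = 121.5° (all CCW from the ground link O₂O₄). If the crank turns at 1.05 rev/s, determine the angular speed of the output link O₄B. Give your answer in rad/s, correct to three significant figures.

ω₂ = 6.597 rad/s (from 1.05 rev/s).
Differentiating the loop-closure r₂e^{iθ₂}+r₃e^{iθ₃}=r₁+r₄e^{iθ₄} gives r₂ω₂e^{iθ₂}+r₃ω₃e^{iθ₃}=r₄ω₄e^{iθ₄}.
Eliminating the other unknown: ω₄ = r₂ω₂ sin(θ₂−θ₃) / [r₄ sin(θ₄−θ₃)].
Numerator sine = +0.39555; denominator sine = +0.97196.
Result = 0.0186·6.597·(+0.39555) / (0.0575·(+0.97196)) = +0.86848 rad/s; magnitude 0.86848 rad/s.

0.868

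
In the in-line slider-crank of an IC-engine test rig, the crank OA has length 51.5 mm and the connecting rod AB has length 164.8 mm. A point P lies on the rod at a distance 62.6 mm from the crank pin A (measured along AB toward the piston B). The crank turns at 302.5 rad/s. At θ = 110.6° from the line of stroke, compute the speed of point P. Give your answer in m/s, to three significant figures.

14.4

ω = 302.5 rad/s.  Crank-pin speed |V_A| = rω = 15.579 m/s, perpendicular to OA.
Rod angle: sinφ = −(r/L) sinθ ⇒ φ = -17.009°; ω_rod = −rω cosθ/√(L²−r²sin²θ) = +34.781 rad/s.
V_P = V_A + ω_rod × AP, with AP = 0.0626 m along the rod.
Components: V_Px = −rω sinθ − a·ω_rod·sinφ = -13.946 m/s;  V_Py = rω cosθ + a·ω_rod·cosφ = -3.3992 m/s.
|V_P| = √(V_Px² + V_Py²) = 14.354 m/s.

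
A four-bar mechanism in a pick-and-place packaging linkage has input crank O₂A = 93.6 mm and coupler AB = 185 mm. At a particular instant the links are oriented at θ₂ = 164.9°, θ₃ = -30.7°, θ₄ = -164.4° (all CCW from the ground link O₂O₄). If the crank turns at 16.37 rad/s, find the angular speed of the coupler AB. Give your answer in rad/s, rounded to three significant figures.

ω₂ = 16.37 rad/s
Differentiating the loop-closure r₂e^{iθ₂}+r₃e^{iθ₃}=r₁+r₄e^{iθ₄} gives r₂ω₂e^{iθ₂}+r₃ω₃e^{iθ₃}=r₄ω₄e^{iθ₄}.
Eliminating the other unknown: ω₃ = r₂ω₂ sin(θ₄−θ₂) / [r₃ sin(θ₃−θ₄)].
Numerator sine = +0.51054; denominator sine = +0.72297.
Result = 0.0936·16.37·(+0.51054) / (0.185·(+0.72297)) = +5.8488 rad/s; magnitude 5.8488 rad/s.

5.85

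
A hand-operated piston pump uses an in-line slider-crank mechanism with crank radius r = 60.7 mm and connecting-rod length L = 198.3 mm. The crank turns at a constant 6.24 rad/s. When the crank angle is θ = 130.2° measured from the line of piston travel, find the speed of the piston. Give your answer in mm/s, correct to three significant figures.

ω = 6.24 rad/s
For an in-line slider-crank, x = r cosθ + √(L² − r² sin²θ), so v = −rω sinθ·[1 + r cosθ/√(L² − r² sin²θ)].
With r = 0.0607 m, L = 0.1983 m, θ = 130.2°: √(L² − r² sin²θ) = 0.1928 m.
v = −0.0607·6.24·0.76380·[1 + 0.0607·-0.64546/0.1928] = -0.23051 m/s.
|v| = 0.23051 m/s = 230.51 mm/s.

231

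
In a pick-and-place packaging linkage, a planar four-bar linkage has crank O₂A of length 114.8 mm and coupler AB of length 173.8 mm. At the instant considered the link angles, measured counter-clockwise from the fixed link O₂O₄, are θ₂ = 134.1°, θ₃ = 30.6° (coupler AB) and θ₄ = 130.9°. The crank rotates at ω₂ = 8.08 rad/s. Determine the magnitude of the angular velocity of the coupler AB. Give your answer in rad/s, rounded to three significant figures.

0.303

ω₂ = 8.08 rad/s
Differentiating the loop-closure r₂e^{iθ₂}+r₃e^{iθ₃}=r₁+r₄e^{iθ₄} gives r₂ω₂e^{iθ₂}+r₃ω₃e^{iθ₃}=r₄ω₄e^{iθ₄}.
Eliminating the other unknown: ω₃ = r₂ω₂ sin(θ₄−θ₂) / [r₃ sin(θ₃−θ₄)].
Numerator sine = -0.05582; denominator sine = -0.98389.
Result = 0.1148·8.08·(-0.05582) / (0.1738·(-0.98389)) = +0.3028 rad/s; magnitude 0.3028 rad/s.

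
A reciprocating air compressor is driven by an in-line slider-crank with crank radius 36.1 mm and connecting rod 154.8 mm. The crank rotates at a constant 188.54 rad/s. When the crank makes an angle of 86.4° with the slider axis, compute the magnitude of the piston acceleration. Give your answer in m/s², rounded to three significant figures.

225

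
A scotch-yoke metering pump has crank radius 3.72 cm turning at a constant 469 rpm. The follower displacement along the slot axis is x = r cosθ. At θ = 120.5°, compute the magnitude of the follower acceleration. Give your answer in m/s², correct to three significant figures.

ω = 49.11 rad/s (from 469 rpm).
x = r cosθ ⇒ ẍ = −rω² cosθ (ω constant).
|a| = rω²|cosθ| = 0.0372·(49.11)²·|cos 120.5°| = 45.542 m/s².

45.5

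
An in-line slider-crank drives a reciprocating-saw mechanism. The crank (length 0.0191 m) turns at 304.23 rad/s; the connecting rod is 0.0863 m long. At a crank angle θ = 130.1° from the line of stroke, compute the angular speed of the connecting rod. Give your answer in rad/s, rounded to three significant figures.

ω = 304.2 rad/s
The rod makes angle φ with the slider axis where L sinφ = r sinθ; differentiating, L cosφ·φ̇ = r ω cosθ.
L cosφ = √(L² − r² sin²θ) = 0.085054 m.
|ω_rod| = r ω |cosθ| / √(L² − r² sin²θ) = 0.0191·304.2·0.64412/0.085054 = 44.006 rad/s.

44.0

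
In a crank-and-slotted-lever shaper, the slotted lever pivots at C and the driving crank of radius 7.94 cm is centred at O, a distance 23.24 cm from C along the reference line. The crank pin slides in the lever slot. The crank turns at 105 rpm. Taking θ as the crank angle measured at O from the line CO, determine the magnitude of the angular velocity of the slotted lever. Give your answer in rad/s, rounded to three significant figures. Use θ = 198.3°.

4.88

ω = 11 rad/s (from 105 rpm).
Crank pin A relative to C: A = (d + r cosθ, r sinθ); lever angle φ = atan2(r sinθ, d + r cosθ).
Differentiating tanφ: φ̇ = rω(d cosθ + r)/(d² + r² + 2dr cosθ).
d² + r² + 2dr cosθ = |CA|² = 0.0252755 m²;  d cosθ + r = -0.14125 m.
|ω_lever| = |0.0794·11·-0.14125| / 0.0252755 = 4.8788 rad/s.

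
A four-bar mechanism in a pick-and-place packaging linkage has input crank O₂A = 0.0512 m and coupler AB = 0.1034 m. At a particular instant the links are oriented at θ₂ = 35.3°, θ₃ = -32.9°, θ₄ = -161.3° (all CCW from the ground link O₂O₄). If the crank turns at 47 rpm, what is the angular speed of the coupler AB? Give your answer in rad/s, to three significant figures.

ω₂ = 4.922 rad/s (from 47 rpm).
Differentiating the loop-closure r₂e^{iθ₂}+r₃e^{iθ₃}=r₁+r₄e^{iθ₄} gives r₂ω₂e^{iθ₂}+r₃ω₃e^{iθ₃}=r₄ω₄e^{iθ₄}.
Eliminating the other unknown: ω₃ = r₂ω₂ sin(θ₄−θ₂) / [r₃ sin(θ₃−θ₄)].
Numerator sine = +0.28569; denominator sine = +0.78369.
Result = 0.0512·4.922·(+0.28569) / (0.1034·(+0.78369)) = +0.88843 rad/s; magnitude 0.88843 rad/s.

0.888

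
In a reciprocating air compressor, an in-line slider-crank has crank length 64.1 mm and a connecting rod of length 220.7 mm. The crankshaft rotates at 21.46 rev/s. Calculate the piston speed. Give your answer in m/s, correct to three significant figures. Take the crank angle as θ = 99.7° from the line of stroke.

ω = 2π·21.5 = 134.8 rad/s
For an in-line slider-crank, x = r cosθ + √(L² − r² sin²θ), so v = −rω sinθ·[1 + r cosθ/√(L² − r² sin²θ)].
With r = 0.0641 m, L = 0.2207 m, θ = 99.7°: √(L² − r² sin²θ) = 0.21146 m.
v = −0.0641·134.8·0.98570·[1 + 0.0641·-0.16849/0.21146] = -8.0844 m/s.
|v| = 8.0844 m/s.

8.08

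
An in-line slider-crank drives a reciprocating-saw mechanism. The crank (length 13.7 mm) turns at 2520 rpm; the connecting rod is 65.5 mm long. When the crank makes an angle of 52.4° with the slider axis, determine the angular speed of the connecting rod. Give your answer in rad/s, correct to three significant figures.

34.1

ω = 263.9 rad/s (converted from 2520 rpm).
The rod makes angle φ with the slider axis where L sinφ = r sinθ; differentiating, L cosφ·φ̇ = r ω cosθ.
L cosφ = √(L² − r² sin²θ) = 0.064594 m.
|ω_rod| = r ω |cosθ| / √(L² − r² sin²θ) = 0.0137·263.9·0.61015/0.064594 = 34.15 rad/s.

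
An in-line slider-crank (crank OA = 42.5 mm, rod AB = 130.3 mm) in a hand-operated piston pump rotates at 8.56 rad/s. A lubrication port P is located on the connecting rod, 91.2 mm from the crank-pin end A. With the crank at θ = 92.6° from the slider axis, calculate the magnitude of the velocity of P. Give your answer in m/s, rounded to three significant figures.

0.359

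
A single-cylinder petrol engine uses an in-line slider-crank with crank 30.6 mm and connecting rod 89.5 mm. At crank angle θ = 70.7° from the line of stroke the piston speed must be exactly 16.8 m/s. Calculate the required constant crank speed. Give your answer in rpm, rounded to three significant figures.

4960

For an in-line slider-crank, |v_piston| = rω|sinθ|·[1 + r cosθ/√(L² − r² sin²θ)].
With r = 0.0306 m, L = 0.0895 m, θ = 70.7°: the bracketed kinematic factor |dx/dθ| = 0.032328 m.
ω = v/|dx/dθ| = 16.8/0.032328 = 519.67 rad/s.
N = 60ω/(2π) = 4962.5 rpm.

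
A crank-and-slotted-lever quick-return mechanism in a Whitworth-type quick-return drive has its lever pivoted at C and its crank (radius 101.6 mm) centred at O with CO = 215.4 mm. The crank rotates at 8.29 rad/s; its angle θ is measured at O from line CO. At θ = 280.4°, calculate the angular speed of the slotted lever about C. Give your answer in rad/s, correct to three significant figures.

ω = 8.29 rad/s
Crank pin A relative to C: A = (d + r cosθ, r sinθ); lever angle φ = atan2(r sinθ, d + r cosθ).
Differentiating tanφ: φ̇ = rω(d cosθ + r)/(d² + r² + 2dr cosθ).
d² + r² + 2dr cosθ = |CA|² = 0.0646209 m²;  d cosθ + r = +0.14048 m.
|ω_lever| = |0.1016·8.29·+0.14048| / 0.0646209 = 1.8311 rad/s.

1.83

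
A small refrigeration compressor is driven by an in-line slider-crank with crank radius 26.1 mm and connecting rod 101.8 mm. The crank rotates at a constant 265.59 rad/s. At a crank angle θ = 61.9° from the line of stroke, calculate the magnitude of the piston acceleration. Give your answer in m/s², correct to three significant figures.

ω = 265.6 rad/s
x(θ) = r cosθ + √(L² − r² sin²θ); with ω constant, a = ω²·d²x/dθ².
d²x/dθ² = −r cosθ − r²(cos2θ)/√u − r⁴ sin²2θ/(4u^{3/2}),  u = L² − r² sin²θ = 0.00983316 m².
Substituting r = 0.0261 m, L = 0.1018 m, θ = 61.9°: d²x/dθ² = -0.008554 m.
a = ω²·d²x/dθ² = (265.6)²·(-0.008554) = -603.38 m/s²;  |a| = 603.38 m/s².

603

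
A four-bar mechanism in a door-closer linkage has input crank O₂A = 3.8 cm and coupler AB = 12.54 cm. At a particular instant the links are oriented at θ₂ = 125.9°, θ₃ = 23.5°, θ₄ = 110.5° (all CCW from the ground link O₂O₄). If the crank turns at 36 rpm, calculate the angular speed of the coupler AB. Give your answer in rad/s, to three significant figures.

ω₂ = 3.77 rad/s (from 36 rpm).
Differentiating the loop-closure r₂e^{iθ₂}+r₃e^{iθ₃}=r₁+r₄e^{iθ₄} gives r₂ω₂e^{iθ₂}+r₃ω₃e^{iθ₃}=r₄ω₄e^{iθ₄}.
Eliminating the other unknown: ω₃ = r₂ω₂ sin(θ₄−θ₂) / [r₃ sin(θ₃−θ₄)].
Numerator sine = -0.26556; denominator sine = -0.99863.
Result = 0.038·3.77·(-0.26556) / (0.1254·(-0.99863)) = +0.30379 rad/s; magnitude 0.30379 rad/s.

0.304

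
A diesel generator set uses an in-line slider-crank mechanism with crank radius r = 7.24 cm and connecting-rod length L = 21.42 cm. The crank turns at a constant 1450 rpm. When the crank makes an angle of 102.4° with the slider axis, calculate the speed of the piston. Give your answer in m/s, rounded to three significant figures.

ω = 2π·1450/60 = 151.8 rad/s
For an in-line slider-crank, x = r cosθ + √(L² − r² sin²θ), so v = −rω sinθ·[1 + r cosθ/√(L² − r² sin²θ)].
With r = 0.0724 m, L = 0.2142 m, θ = 102.4°: √(L² − r² sin²θ) = 0.20219 m.
v = −0.0724·151.8·0.97667·[1 + 0.0724·-0.21474/0.20219] = -9.9114 m/s.
|v| = 9.9114 m/s.

9.91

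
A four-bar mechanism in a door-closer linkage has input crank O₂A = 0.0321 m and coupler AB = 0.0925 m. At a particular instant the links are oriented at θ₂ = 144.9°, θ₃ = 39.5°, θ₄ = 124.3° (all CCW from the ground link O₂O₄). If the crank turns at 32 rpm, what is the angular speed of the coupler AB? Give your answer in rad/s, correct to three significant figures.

0.411

ω₂ = 3.351 rad/s (from 32 rpm).
Differentiating the loop-closure r₂e^{iθ₂}+r₃e^{iθ₃}=r₁+r₄e^{iθ₄} gives r₂ω₂e^{iθ₂}+r₃ω₃e^{iθ₃}=r₄ω₄e^{iθ₄}.
Eliminating the other unknown: ω₃ = r₂ω₂ sin(θ₄−θ₂) / [r₃ sin(θ₃−θ₄)].
Numerator sine = -0.35184; denominator sine = -0.99588.
Result = 0.0321·3.351·(-0.35184) / (0.0925·(-0.99588)) = +0.41085 rad/s; magnitude 0.41085 rad/s.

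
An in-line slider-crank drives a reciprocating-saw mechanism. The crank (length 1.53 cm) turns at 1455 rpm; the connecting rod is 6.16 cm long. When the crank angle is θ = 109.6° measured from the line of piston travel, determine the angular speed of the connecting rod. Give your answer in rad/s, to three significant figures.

ω = 152.4 rad/s (converted from 1455 rpm).
The rod makes angle φ with the slider axis where L sinφ = r sinθ; differentiating, L cosφ·φ̇ = r ω cosθ.
L cosφ = √(L² − r² sin²θ) = 0.05989 m.
|ω_rod| = r ω |cosθ| / √(L² − r² sin²θ) = 0.0153·152.4·0.33545/0.05989 = 13.057 rad/s.

13.1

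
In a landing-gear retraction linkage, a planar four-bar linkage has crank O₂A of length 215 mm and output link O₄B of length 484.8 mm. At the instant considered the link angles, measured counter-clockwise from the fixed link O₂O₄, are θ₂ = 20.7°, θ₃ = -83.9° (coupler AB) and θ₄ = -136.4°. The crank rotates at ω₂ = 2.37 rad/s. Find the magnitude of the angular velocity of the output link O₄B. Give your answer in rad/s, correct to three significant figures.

1.28

ω₂ = 2.37 rad/s
Differentiating the loop-closure r₂e^{iθ₂}+r₃e^{iθ₃}=r₁+r₄e^{iθ₄} gives r₂ω₂e^{iθ₂}+r₃ω₃e^{iθ₃}=r₄ω₄e^{iθ₄}.
Eliminating the other unknown: ω₄ = r₂ω₂ sin(θ₂−θ₃) / [r₄ sin(θ₄−θ₃)].
Numerator sine = +0.96771; denominator sine = -0.79335.
Result = 0.215·2.37·(+0.96771) / (0.4848·(-0.79335)) = -1.282 rad/s; magnitude 1.282 rad/s.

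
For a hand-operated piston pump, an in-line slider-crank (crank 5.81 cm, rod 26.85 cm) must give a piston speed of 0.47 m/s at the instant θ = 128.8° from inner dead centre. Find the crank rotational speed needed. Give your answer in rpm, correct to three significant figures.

For an in-line slider-crank, |v_piston| = rω|sinθ|·[1 + r cosθ/√(L² − r² sin²θ)].
With r = 0.0581 m, L = 0.2685 m, θ = 128.8°: the bracketed kinematic factor |dx/dθ| = 0.039051 m.
ω = v/|dx/dθ| = 0.47/0.039051 = 12.036 rad/s.
N = 60ω/(2π) = 114.93 rpm.

115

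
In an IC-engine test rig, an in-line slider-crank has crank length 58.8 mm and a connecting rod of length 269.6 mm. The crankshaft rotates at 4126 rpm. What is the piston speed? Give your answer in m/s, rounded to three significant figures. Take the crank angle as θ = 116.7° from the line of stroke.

20.4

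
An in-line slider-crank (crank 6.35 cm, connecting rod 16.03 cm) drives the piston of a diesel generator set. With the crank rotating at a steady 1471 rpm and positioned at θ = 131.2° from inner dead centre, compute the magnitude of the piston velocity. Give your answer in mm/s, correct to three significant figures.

ω = 2π·1471/60 = 154 rad/s
For an in-line slider-crank, x = r cosθ + √(L² − r² sin²θ), so v = −rω sinθ·[1 + r cosθ/√(L² − r² sin²θ)].
With r = 0.0635 m, L = 0.1603 m, θ = 131.2°: √(L² − r² sin²θ) = 0.15301 m.
v = −0.0635·154·0.75241·[1 + 0.0635·-0.65869/0.15301] = -5.3481 m/s.
|v| = 5.3481 m/s = 5348.1 mm/s.

5350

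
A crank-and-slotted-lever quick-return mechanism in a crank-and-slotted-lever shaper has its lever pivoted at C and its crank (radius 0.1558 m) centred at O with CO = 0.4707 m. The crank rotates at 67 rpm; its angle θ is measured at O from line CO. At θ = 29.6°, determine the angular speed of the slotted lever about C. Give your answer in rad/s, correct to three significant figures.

1.65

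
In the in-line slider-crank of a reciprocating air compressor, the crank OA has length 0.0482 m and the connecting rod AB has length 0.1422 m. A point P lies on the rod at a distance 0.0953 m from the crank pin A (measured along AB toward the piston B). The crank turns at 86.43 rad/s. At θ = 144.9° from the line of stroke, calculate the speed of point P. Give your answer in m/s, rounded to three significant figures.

ω = 86.43 rad/s.  Crank-pin speed |V_A| = rω = 4.1659 m/s, perpendicular to OA.
Rod angle: sinφ = −(r/L) sinθ ⇒ φ = -11.239°; ω_rod = −rω cosθ/√(L²−r²sin²θ) = +24.437 rad/s.
V_P = V_A + ω_rod × AP, with AP = 0.0953 m along the rod.
Components: V_Px = −rω sinθ − a·ω_rod·sinφ = -1.9415 m/s;  V_Py = rω cosθ + a·ω_rod·cosφ = -1.1241 m/s.
|V_P| = √(V_Px² + V_Py²) = 2.2435 m/s.

2.24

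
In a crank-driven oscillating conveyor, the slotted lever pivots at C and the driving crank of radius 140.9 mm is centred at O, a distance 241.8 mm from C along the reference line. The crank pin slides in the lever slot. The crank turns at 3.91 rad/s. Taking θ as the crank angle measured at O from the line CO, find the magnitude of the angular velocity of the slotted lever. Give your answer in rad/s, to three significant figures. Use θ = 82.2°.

1.09

ω = 3.91 rad/s
Crank pin A relative to C: A = (d + r cosθ, r sinθ); lever angle φ = atan2(r sinθ, d + r cosθ).
Differentiating tanφ: φ̇ = rω(d cosθ + r)/(d² + r² + 2dr cosθ).
d² + r² + 2dr cosθ = |CA|² = 0.0875676 m²;  d cosθ + r = +0.17372 m.
|ω_lever| = |0.1409·3.91·+0.17372| / 0.0875676 = 1.0929 rad/s.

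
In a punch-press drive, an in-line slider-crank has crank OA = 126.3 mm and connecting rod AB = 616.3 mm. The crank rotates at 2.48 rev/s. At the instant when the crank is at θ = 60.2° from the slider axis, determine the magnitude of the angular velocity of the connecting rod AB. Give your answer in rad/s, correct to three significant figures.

1.61

ω = 15.58 rad/s (converted from 2.48 rev/s).
The rod makes angle φ with the slider axis where L sinφ = r sinθ; differentiating, L cosφ·φ̇ = r ω cosθ.
L cosφ = √(L² − r² sin²θ) = 0.60648 m.
|ω_rod| = r ω |cosθ| / √(L² − r² sin²θ) = 0.1263·15.58·0.49697/0.60648 = 1.6127 rad/s.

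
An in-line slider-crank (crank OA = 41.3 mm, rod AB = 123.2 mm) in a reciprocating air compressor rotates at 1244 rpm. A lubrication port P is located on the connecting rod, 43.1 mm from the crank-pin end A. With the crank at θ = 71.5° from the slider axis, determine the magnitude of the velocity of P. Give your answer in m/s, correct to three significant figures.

ω = 130.3 rad/s.  Crank-pin speed |V_A| = rω = 5.3802 m/s, perpendicular to OA.
Rod angle: sinφ = −(r/L) sinθ ⇒ φ = -18.536°; ω_rod = −rω cosθ/√(L²−r²sin²θ) = -14.615 rad/s.
V_P = V_A + ω_rod × AP, with AP = 0.0431 m along the rod.
Components: V_Px = −rω sinθ − a·ω_rod·sinφ = -5.3024 m/s;  V_Py = rω cosθ + a·ω_rod·cosφ = +1.1099 m/s.
|V_P| = √(V_Px² + V_Py²) = 5.4174 m/s.

5.42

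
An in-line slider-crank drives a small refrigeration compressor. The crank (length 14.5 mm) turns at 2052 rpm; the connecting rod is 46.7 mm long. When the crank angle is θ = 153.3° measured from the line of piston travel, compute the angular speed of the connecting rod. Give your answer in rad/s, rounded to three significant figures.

60.2

ω = 214.9 rad/s (converted from 2052 rpm).
The rod makes angle φ with the slider axis where L sinφ = r sinθ; differentiating, L cosφ·φ̇ = r ω cosθ.
L cosφ = √(L² − r² sin²θ) = 0.046243 m.
|ω_rod| = r ω |cosθ| / √(L² − r² sin²θ) = 0.0145·214.9·0.89337/0.046243 = 60.195 rad/s.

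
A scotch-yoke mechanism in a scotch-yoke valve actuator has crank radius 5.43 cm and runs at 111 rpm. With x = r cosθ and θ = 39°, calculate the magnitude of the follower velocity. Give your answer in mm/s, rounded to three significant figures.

397

ω = 11.62 rad/s (from 111 rpm).
x = r cosθ ⇒ ẋ = −rω sinθ.
|v| = rω|sinθ| = 0.0543·11.62·|sin 39°| = 0.39721 m/s = 397.21 mm/s.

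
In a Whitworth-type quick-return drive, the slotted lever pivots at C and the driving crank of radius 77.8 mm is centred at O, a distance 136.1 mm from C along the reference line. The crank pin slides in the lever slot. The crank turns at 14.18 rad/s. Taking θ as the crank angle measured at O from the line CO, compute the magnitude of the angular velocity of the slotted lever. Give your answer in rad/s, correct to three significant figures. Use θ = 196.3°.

13.7

ω = 14.18 rad/s
Crank pin A relative to C: A = (d + r cosθ, r sinθ); lever angle φ = atan2(r sinθ, d + r cosθ).
Differentiating tanφ: φ̇ = rω(d cosθ + r)/(d² + r² + 2dr cosθ).
d² + r² + 2dr cosθ = |CA|² = 0.0042501 m²;  d cosθ + r = -0.05283 m.
|ω_lever| = |0.0778·14.18·-0.05283| / 0.0042501 = 13.713 rad/s.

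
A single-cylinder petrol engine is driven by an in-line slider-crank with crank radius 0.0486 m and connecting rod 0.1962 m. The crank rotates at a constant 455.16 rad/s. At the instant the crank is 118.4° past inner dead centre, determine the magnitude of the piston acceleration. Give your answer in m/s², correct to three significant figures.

6160

ω = 455.2 rad/s
x(θ) = r cosθ + √(L² − r² sin²θ); with ω constant, a = ω²·d²x/dθ².
d²x/dθ² = −r cosθ − r²(cos2θ)/√u − r⁴ sin²2θ/(4u^{3/2}),  u = L² − r² sin²θ = 0.0366668 m².
Substituting r = 0.0486 m, L = 0.1962 m, θ = 118.4°: d²x/dθ² = +0.02973 m.
a = ω²·d²x/dθ² = (455.2)²·(+0.02973) = +6159.3 m/s²;  |a| = 6159.3 m/s².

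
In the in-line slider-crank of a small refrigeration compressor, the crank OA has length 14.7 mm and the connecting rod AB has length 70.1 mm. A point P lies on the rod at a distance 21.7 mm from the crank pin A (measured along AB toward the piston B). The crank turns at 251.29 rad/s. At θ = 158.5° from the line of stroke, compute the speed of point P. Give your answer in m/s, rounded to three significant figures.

ω = 251.3 rad/s.  Crank-pin speed |V_A| = rω = 3.694 m/s, perpendicular to OA.
Rod angle: sinφ = −(r/L) sinθ ⇒ φ = -4.408°; ω_rod = −rω cosθ/√(L²−r²sin²θ) = +49.174 rad/s.
V_P = V_A + ω_rod × AP, with AP = 0.0217 m along the rod.
Components: V_Px = −rω sinθ − a·ω_rod·sinφ = -1.2718 m/s;  V_Py = rω cosθ + a·ω_rod·cosφ = -2.373 m/s.
|V_P| = √(V_Px² + V_Py²) = 2.6923 m/s.

2.69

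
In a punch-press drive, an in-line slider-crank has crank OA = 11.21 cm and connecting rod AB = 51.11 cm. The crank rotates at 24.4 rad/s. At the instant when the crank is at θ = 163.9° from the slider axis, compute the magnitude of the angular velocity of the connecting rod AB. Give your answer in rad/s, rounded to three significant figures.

ω = 24.4 rad/s
The rod makes angle φ with the slider axis where L sinφ = r sinθ; differentiating, L cosφ·φ̇ = r ω cosθ.
L cosφ = √(L² − r² sin²θ) = 0.51015 m.
|ω_rod| = r ω |cosθ| / √(L² − r² sin²θ) = 0.1121·24.4·0.96078/0.51015 = 5.1513 rad/s.

5.15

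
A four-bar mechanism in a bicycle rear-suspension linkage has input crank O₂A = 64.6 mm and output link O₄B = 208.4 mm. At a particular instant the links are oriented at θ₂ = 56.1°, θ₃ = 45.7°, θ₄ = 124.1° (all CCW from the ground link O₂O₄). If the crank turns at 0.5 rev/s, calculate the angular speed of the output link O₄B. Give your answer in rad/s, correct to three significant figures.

ω₂ = 3.142 rad/s (from 0.5 rev/s).
Differentiating the loop-closure r₂e^{iθ₂}+r₃e^{iθ₃}=r₁+r₄e^{iθ₄} gives r₂ω₂e^{iθ₂}+r₃ω₃e^{iθ₃}=r₄ω₄e^{iθ₄}.
Eliminating the other unknown: ω₄ = r₂ω₂ sin(θ₂−θ₃) / [r₄ sin(θ₄−θ₃)].
Numerator sine = +0.18052; denominator sine = +0.97958.
Result = 0.0646·3.142·(+0.18052) / (0.2084·(+0.97958)) = +0.17946 rad/s; magnitude 0.17946 rad/s.

0.179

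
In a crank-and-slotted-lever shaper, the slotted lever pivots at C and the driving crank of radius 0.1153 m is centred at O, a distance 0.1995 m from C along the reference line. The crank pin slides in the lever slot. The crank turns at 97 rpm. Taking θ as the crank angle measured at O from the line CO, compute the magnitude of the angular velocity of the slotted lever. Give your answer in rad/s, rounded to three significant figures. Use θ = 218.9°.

ω = 10.16 rad/s (from 97 rpm).
Crank pin A relative to C: A = (d + r cosθ, r sinθ); lever angle φ = atan2(r sinθ, d + r cosθ).
Differentiating tanφ: φ̇ = rω(d cosθ + r)/(d² + r² + 2dr cosθ).
d² + r² + 2dr cosθ = |CA|² = 0.0172915 m²;  d cosθ + r = -0.03996 m.
|ω_lever| = |0.1153·10.16·-0.03996| / 0.0172915 = 2.7066 rad/s.

2.71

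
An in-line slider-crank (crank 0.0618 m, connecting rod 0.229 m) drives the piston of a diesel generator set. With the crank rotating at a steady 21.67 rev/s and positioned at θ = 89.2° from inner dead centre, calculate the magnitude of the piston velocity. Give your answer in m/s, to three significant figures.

8.45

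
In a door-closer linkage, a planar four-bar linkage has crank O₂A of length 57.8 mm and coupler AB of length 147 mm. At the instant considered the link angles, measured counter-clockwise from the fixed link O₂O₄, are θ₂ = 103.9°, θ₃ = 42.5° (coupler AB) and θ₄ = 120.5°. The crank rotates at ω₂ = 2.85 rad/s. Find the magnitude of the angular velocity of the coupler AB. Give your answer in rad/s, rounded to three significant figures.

ω₂ = 2.85 rad/s
Differentiating the loop-closure r₂e^{iθ₂}+r₃e^{iθ₃}=r₁+r₄e^{iθ₄} gives r₂ω₂e^{iθ₂}+r₃ω₃e^{iθ₃}=r₄ω₄e^{iθ₄}.
Eliminating the other unknown: ω₃ = r₂ω₂ sin(θ₄−θ₂) / [r₃ sin(θ₃−θ₄)].
Numerator sine = +0.28569; denominator sine = -0.97815.
Result = 0.0578·2.85·(+0.28569) / (0.147·(-0.97815)) = -0.3273 rad/s; magnitude 0.3273 rad/s.

0.327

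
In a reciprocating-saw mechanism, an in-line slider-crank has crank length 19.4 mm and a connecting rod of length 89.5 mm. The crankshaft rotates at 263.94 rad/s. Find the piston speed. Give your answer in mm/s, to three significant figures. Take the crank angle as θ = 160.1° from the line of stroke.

1390

ω = 263.9 rad/s
For an in-line slider-crank, x = r cosθ + √(L² − r² sin²θ), so v = −rω sinθ·[1 + r cosθ/√(L² − r² sin²θ)].
With r = 0.0194 m, L = 0.0895 m, θ = 160.1°: √(L² − r² sin²θ) = 0.089256 m.
v = −0.0194·263.9·0.34038·[1 + 0.0194·-0.94029/0.089256] = -1.3867 m/s.
|v| = 1.3867 m/s = 1386.7 mm/s.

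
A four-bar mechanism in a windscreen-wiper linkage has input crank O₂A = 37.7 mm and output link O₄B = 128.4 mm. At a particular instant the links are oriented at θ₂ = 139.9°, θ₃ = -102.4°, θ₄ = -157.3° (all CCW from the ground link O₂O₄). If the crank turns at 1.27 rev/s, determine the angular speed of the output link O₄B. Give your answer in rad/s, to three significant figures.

ω₂ = 7.98 rad/s (from 1.27 rev/s).
Differentiating the loop-closure r₂e^{iθ₂}+r₃e^{iθ₃}=r₁+r₄e^{iθ₄} gives r₂ω₂e^{iθ₂}+r₃ω₃e^{iθ₃}=r₄ω₄e^{iθ₄}.
Eliminating the other unknown: ω₄ = r₂ω₂ sin(θ₂−θ₃) / [r₄ sin(θ₄−θ₃)].
Numerator sine = -0.88539; denominator sine = -0.81815.
Result = 0.0377·7.98·(-0.88539) / (0.1284·(-0.81815)) = +2.5355 rad/s; magnitude 2.5355 rad/s.

2.54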